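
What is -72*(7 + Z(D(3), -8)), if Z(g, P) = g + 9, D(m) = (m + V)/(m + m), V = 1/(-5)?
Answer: -5928/5 ≈ -1185.6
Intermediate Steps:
V = -1/5 ≈ -0.20000
D(m) = (-1/5 + m)/(2*m) (D(m) = (m - 1/5)/(m + m) = (-1/5 + m)/((2*m)) = (-1/5 + m)*(1/(2*m)) = (-1/5 + m)/(2*m))
Z(g, P) = 9 + g
-72*(7 + Z(D(3), -8)) = -72*(7 + (9 + (1/10)*(-1 + 5*3)/3)) = -72*(7 + (9 + (1/10)*(1/3)*(-1 + 15))) = -72*(7 + (9 + (1/10)*(1/3)*14)) = -72*(7 + (9 + 7/15)) = -72*(7 + 142/15) = -72*247/15 = -5928/5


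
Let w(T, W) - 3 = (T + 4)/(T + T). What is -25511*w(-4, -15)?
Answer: -76533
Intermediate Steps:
w(T, W) = 3 + (4 + T)/(2*T) (w(T, W) = 3 + (T + 4)/(T + T) = 3 + (4 + T)/((2*T)) = 3 + (4 + T)*(1/(2*T)) = 3 + (4 + T)/(2*T))
-25511*w(-4, -15) = -25511*(7/2 + 2/(-4)) = -25511*(7/2 + 2*(-1/4)) = -25511*(7/2 - 1/2) = -25511*3 = -76533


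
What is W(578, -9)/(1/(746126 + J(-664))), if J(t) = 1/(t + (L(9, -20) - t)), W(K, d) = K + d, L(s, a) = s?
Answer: 3820911815/9 ≈ 4.2455e+8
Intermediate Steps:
J(t) = ⅑ (J(t) = 1/(t + (9 - t)) = 1/9 = ⅑)
W(578, -9)/(1/(746126 + J(-664))) = (578 - 9)/(1/(746126 + ⅑)) = 569/(1/(6715135/9)) = 569/(9/6715135) = 569*(6715135/9) = 3820911815/9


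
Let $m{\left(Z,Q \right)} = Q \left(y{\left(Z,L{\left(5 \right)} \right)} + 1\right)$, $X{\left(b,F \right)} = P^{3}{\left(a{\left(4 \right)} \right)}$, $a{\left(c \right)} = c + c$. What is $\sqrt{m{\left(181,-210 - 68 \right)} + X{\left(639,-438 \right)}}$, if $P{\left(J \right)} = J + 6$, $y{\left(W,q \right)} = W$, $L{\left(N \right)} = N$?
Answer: $2 i \sqrt{11963} \approx 218.75 i$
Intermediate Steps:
$a{\left(c \right)} = 2 c$
$P{\left(J \right)} = 6 + J$
$X{\left(b,F \right)} = 2744$ ($X{\left(b,F \right)} = \left(6 + 2 \cdot 4\right)^{3} = \left(6 + 8\right)^{3} = 14^{3} = 2744$)
$m{\left(Z,Q \right)} = Q \left(1 + Z\right)$ ($m{\left(Z,Q \right)} = Q \left(Z + 1\right) = Q \left(1 + Z\right)$)
$\sqrt{m{\left(181,-210 - 68 \right)} + X{\left(639,-438 \right)}} = \sqrt{\left(-210 - 68\right) \left(1 + 181\right) + 2744} = \sqrt{\left(-278\right) 182 + 2744} = \sqrt{-50596 + 2744} = \sqrt{-47852} = 2 i \sqrt{11963}$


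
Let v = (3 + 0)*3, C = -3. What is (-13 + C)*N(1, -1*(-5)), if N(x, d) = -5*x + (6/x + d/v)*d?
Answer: -4000/9 ≈ -444.44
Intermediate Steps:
v = 9 (v = 3*3 = 9)
N(x, d) = -5*x + d*(6/x + d/9) (N(x, d) = -5*x + (6/x + d/9)*d = -5*x + d*(6/x + d/9))
(-13 + C)*N(1, -1*(-5)) = (-13 - 3)*(-5*1 + (-1*(-5))²/9 + 6*(-1*(-5))/1) = -16*(-5 + (⅑)*5² + 6*5*1) = -16*(-5 + (⅑)*25 + 30) = -16*(-5 + 25/9 + 30) = -16*250/9 = -4000/9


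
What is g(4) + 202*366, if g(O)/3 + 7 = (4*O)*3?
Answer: 74055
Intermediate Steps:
g(O) = -21 + 36*O (g(O) = -21 + 3*((4*O)*3) = -21 + 3*(12*O) = -21 + 36*O)
g(4) + 202*366 = (-21 + 36*4) + 202*366 = (-21 + 144) + 73932 = 123 + 73932 = 74055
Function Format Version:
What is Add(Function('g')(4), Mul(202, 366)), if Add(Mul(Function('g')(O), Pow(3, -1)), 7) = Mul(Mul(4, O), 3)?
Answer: 74055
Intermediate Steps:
Function('g')(O) = Add(-21, Mul(36, O)) (Function('g')(O) = Add(-21, Mul(3, Mul(Mul(4, O), 3))) = Add(-21, Mul(3, Mul(12, O))) = Add(-21, Mul(36, O)))
Add(Function('g')(4), Mul(202, 366)) = Add(Add(-21, Mul(36, 4)), Mul(202, 366)) = Add(Add(-21, 144), 73932) = Add(123, 73932) = 74055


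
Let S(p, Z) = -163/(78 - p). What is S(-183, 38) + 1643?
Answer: 428660/261 ≈ 1642.4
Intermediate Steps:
S(-183, 38) + 1643 = 163/(-78 - 183) + 1643 = 163/(-261) + 1643 = 163*(-1/261) + 1643 = -163/261 + 1643 = 428660/261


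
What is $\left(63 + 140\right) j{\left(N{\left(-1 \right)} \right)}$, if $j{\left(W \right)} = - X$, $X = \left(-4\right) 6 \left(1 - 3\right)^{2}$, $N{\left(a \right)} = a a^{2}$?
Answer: $19488$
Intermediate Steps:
$N{\left(a \right)} = a^{3}$
$X = -96$ ($X = - 24 \left(-2\right)^{2} = \left(-24\right) 4 = -96$)
$j{\left(W \right)} = 96$ ($j{\left(W \right)} = \left(-1\right) \left(-96\right) = 96$)
$\left(63 + 140\right) j{\left(N{\left(-1 \right)} \right)} = \left(63 + 140\right) 96 = 203 \cdot 96 = 19488$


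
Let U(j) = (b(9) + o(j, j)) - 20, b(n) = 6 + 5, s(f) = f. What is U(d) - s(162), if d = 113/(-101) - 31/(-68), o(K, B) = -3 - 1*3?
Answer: -177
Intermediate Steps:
b(n) = 11
o(K, B) = -6 (o(K, B) = -3 - 3 = -6)
d = -4553/6868 (d = 113*(-1/101) - 31*(-1/68) = -113/101 + 31/68 = -4553/6868 ≈ -0.66293)
U(j) = -15 (U(j) = (11 - 6) - 20 = 5 - 20 = -15)
U(d) - s(162) = -15 - 1*162 = -15 - 162 = -177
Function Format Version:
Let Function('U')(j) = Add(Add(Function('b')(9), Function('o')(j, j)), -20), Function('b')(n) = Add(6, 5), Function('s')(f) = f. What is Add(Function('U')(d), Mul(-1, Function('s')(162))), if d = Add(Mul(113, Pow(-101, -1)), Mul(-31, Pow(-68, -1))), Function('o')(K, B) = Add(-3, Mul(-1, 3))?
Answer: -177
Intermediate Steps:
Function('b')(n) = 11
Function('o')(K, B) = -6 (Function('o')(K, B) = Add(-3, -3) = -6)
d = Rational(-4553, 6868) (d = Add(Mul(113, Rational(-1, 101)), Mul(-31, Rational(-1, 68))) = Add(Rational(-113, 101), Rational(31, 68)) = Rational(-4553, 6868) ≈ -0.66293)
Function('U')(j) = -15 (Function('U')(j) = Add(Add(11, -6), -20) = Add(5, -20) = -15)
Add(Function('U')(d), Mul(-1, Function('s')(162))) = Add(-15, Mul(-1, 162)) = Add(-15, -162) = -177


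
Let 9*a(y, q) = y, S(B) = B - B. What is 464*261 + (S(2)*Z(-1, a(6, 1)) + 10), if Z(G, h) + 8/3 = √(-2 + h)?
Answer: 121114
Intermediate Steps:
S(B) = 0
a(y, q) = y/9
Z(G, h) = -8/3 + √(-2 + h)
464*261 + (S(2)*Z(-1, a(6, 1)) + 10) = 464*261 + (0*(-8/3 + √(-2 + (⅑)*6)) + 10) = 121104 + (0*(-8/3 + √(-2 + ⅔)) + 10) = 121104 + (0*(-8/3 + √(-4/3)) + 10) = 121104 + (0*(-8/3 + 2*I*√3/3) + 10) = 121104 + (0 + 10) = 121104 + 10 = 121114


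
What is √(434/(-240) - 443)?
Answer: I*√1601310/60 ≈ 21.09*I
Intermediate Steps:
√(434/(-240) - 443) = √(434*(-1/240) - 443) = √(-217/120 - 443) = √(-53377/120) = I*√1601310/60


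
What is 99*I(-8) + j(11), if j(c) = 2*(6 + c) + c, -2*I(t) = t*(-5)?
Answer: -1935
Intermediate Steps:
I(t) = 5*t/2 (I(t) = -t*(-5)/2 = -(-5)*t/2 = 5*t/2)
j(c) = 12 + 3*c (j(c) = (12 + 2*c) + c = 12 + 3*c)
99*I(-8) + j(11) = 99*((5/2)*(-8)) + (12 + 3*11) = 99*(-20) + (12 + 33) = -1980 + 45 = -1935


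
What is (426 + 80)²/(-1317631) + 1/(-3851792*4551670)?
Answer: -641263599259498953/3300117161475905120 ≈ -0.19432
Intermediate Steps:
(426 + 80)²/(-1317631) + 1/(-3851792*4551670) = 506²*(-1/1317631) - 1/3851792*1/4551670 = 256036*(-1/1317631) - 1/17532086092640 = -256036/1317631 - 1/17532086092640 = -641263599259498953/3300117161475905120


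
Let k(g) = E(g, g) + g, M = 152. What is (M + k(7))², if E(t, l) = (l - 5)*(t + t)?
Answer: 34969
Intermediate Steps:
E(t, l) = 2*t*(-5 + l) (E(t, l) = (-5 + l)*(2*t) = 2*t*(-5 + l))
k(g) = g + 2*g*(-5 + g) (k(g) = 2*g*(-5 + g) + g = g + 2*g*(-5 + g))
(M + k(7))² = (152 + 7*(-9 + 2*7))² = (152 + 7*(-9 + 14))² = (152 + 7*5)² = (152 + 35)² = 187² = 34969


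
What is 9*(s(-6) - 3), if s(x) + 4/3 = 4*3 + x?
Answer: 15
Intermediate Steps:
s(x) = 32/3 + x (s(x) = -4/3 + (4*3 + x) = -4/3 + (12 + x) = 32/3 + x)
9*(s(-6) - 3) = 9*((32/3 - 6) - 3) = 9*(14/3 - 3) = 9*(5/3) = 15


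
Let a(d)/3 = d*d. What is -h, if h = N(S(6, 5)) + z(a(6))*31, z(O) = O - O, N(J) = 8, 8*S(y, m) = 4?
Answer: -8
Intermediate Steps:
S(y, m) = ½ (S(y, m) = (⅛)*4 = ½)
a(d) = 3*d² (a(d) = 3*(d*d) = 3*d²)
z(O) = 0
h = 8 (h = 8 + 0*31 = 8 + 0 = 8)
-h = -1*8 = -8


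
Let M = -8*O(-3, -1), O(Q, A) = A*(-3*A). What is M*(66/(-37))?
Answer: -1584/37 ≈ -42.811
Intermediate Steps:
O(Q, A) = -3*A²
M = 24 (M = -(-24)*(-1)² = -(-24) = -8*(-3) = 24)
M*(66/(-37)) = 24*(66/(-37)) = 24*(66*(-1/37)) = 24*(-66/37) = -1584/37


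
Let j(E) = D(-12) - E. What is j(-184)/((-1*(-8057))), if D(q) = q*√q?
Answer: 184/8057 - 24*I*√3/8057 ≈ 0.022837 - 0.0051594*I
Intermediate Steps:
D(q) = q^(3/2)
j(E) = -E - 24*I*√3 (j(E) = (-12)^(3/2) - E = -24*I*√3 - E = -E - 24*I*√3)
j(-184)/((-1*(-8057))) = (-1*(-184) - 24*I*√3)/((-1*(-8057))) = (184 - 24*I*√3)/8057 = (184 - 24*I*√3)*(1/8057) = 184/8057 - 24*I*√3/8057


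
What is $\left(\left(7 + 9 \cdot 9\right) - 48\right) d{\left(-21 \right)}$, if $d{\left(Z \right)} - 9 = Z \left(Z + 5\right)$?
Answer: $13800$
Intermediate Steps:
$d{\left(Z \right)} = 9 + Z \left(5 + Z\right)$ ($d{\left(Z \right)} = 9 + Z \left(Z + 5\right) = 9 + Z \left(5 + Z\right)$)
$\left(\left(7 + 9 \cdot 9\right) - 48\right) d{\left(-21 \right)} = \left(\left(7 + 9 \cdot 9\right) - 48\right) \left(9 + \left(-21\right)^{2} + 5 \left(-21\right)\right) = \left(\left(7 + 81\right) - 48\right) \left(9 + 441 - 105\right) = \left(88 - 48\right) 345 = 40 \cdot 345 = 13800$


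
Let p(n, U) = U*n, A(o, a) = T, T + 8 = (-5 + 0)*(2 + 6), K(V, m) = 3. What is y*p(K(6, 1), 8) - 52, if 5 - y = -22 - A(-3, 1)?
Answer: -556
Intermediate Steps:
T = -48 (T = -8 + (-5 + 0)*(2 + 6) = -8 - 5*8 = -8 - 40 = -48)
A(o, a) = -48
y = -21 (y = 5 - (-22 - 1*(-48)) = 5 - (-22 + 48) = 5 - 1*26 = 5 - 26 = -21)
y*p(K(6, 1), 8) - 52 = -168*3 - 52 = -21*24 - 52 = -504 - 52 = -556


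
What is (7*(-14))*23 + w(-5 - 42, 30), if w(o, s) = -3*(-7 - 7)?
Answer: -2212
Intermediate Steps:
w(o, s) = 42 (w(o, s) = -3*(-14) = 42)
(7*(-14))*23 + w(-5 - 42, 30) = (7*(-14))*23 + 42 = -98*23 + 42 = -2254 + 42 = -2212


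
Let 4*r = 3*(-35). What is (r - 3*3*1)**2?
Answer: 19881/16 ≈ 1242.6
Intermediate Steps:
r = -105/4 (r = (3*(-35))/4 = (1/4)*(-105) = -105/4 ≈ -26.250)
(r - 3*3*1)**2 = (-105/4 - 3*3*1)**2 = (-105/4 - 9*1)**2 = (-105/4 - 9)**2 = (-141/4)**2 = 19881/16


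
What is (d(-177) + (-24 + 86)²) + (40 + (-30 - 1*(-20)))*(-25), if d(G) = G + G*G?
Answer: 34246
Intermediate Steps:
d(G) = G + G²
(d(-177) + (-24 + 86)²) + (40 + (-30 - 1*(-20)))*(-25) = (-177*(1 - 177) + (-24 + 86)²) + (40 + (-30 - 1*(-20)))*(-25) = (-177*(-176) + 62²) + (40 + (-30 + 20))*(-25) = (31152 + 3844) + (40 - 10)*(-25) = 34996 + 30*(-25) = 34996 - 750 = 34246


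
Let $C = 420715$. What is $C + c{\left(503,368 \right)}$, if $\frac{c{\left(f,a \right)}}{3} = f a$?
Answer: $976027$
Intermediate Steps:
$c{\left(f,a \right)} = 3 a f$ ($c{\left(f,a \right)} = 3 f a = 3 a f$)
$C + c{\left(503,368 \right)} = 420715 + 3 \cdot 368 \cdot 503 = 420715 + 555312 = 976027$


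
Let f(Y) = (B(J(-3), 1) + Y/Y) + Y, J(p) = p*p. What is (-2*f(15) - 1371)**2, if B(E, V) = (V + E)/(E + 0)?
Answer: 159946609/81 ≈ 1.9747e+6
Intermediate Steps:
J(p) = p**2
B(E, V) = (E + V)/E
f(Y) = 19/9 + Y (f(Y) = (((-3)**2 + 1)/((-3)**2) + Y/Y) + Y = ((9 + 1)/9 + 1) + Y = ((1/9)*10 + 1) + Y = (10/9 + 1) + Y = 19/9 + Y)
(-2*f(15) - 1371)**2 = (-2*(19/9 + 15) - 1371)**2 = (-2*154/9 - 1371)**2 = (-308/9 - 1371)**2 = (-12647/9)**2 = 159946609/81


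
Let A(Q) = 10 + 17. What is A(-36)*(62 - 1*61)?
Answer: 27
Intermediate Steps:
A(Q) = 27
A(-36)*(62 - 1*61) = 27*(62 - 1*61) = 27*(62 - 61) = 27*1 = 27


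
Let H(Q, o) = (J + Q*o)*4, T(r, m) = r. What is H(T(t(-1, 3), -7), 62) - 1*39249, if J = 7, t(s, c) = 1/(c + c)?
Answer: -117539/3 ≈ -39180.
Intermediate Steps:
t(s, c) = 1/(2*c)
H(Q, o) = 28 + 4*Q*o (H(Q, o) = (7 + Q*o)*4 = 28 + 4*Q*o)
H(T(t(-1, 3), -7), 62) - 1*39249 = (28 + 4*((½)/3)*62) - 1*39249 = (28 + 4*((½)*(⅓))*62) - 39249 = (28 + 4*(⅙)*62) - 39249 = (28 + 124/3) - 39249 = 208/3 - 39249 = -117539/3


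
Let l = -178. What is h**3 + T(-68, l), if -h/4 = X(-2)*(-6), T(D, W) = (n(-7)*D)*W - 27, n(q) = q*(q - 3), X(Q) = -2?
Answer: 736661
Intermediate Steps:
n(q) = q*(-3 + q)
T(D, W) = -27 + 70*D*W (T(D, W) = ((-7*(-3 - 7))*D)*W - 27 = ((-7*(-10))*D)*W - 27 = (70*D)*W - 27 = 70*D*W - 27 = -27 + 70*D*W)
h = -48 (h = -(-8)*(-6) = -4*12 = -48)
h**3 + T(-68, l) = (-48)**3 + (-27 + 70*(-68)*(-178)) = -110592 + (-27 + 847280) = -110592 + 847253 = 736661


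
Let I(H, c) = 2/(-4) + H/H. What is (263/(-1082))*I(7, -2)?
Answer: -263/2164 ≈ -0.12153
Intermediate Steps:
I(H, c) = ½ (I(H, c) = 2*(-¼) + 1 = -½ + 1 = ½)
(263/(-1082))*I(7, -2) = (263/(-1082))*(½) = (263*(-1/1082))*(½) = -263/1082*½ = -263/2164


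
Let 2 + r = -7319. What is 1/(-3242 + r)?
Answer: -1/10563 ≈ -9.4670e-5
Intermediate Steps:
r = -7321 (r = -2 - 7319 = -7321)
1/(-3242 + r) = 1/(-3242 - 7321) = 1/(-10563) = -1/10563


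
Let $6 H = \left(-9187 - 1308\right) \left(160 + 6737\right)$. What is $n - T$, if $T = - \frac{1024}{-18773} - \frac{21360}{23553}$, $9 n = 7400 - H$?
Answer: $\frac{1186111196165521}{884320938} \approx 1.3413 \cdot 10^{6}$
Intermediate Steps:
$H = - \frac{24128005}{2}$ ($H = \frac{\left(-9187 - 1308\right) \left(160 + 6737\right)}{6} = \frac{\left(-10495\right) 6897}{6} = \frac{1}{6} \left(-72384015\right) = - \frac{24128005}{2} \approx -1.2064 \cdot 10^{7}$)
$n = \frac{24142805}{18}$ ($n = \frac{7400 - - \frac{24128005}{2}}{9} = \frac{7400 + \frac{24128005}{2}}{9} = \frac{1}{9} \cdot \frac{24142805}{2} = \frac{24142805}{18} \approx 1.3413 \cdot 10^{6}$)
$T = - \frac{125624336}{147386823}$ ($T = \left(-1024\right) \left(- \frac{1}{18773}\right) - \frac{7120}{7851} = \frac{1024}{18773} - \frac{7120}{7851} = - \frac{125624336}{147386823} \approx -0.85234$)
$n - T = \frac{24142805}{18} - - \frac{125624336}{147386823} = \frac{24142805}{18} + \frac{125624336}{147386823} = \frac{1186111196165521}{884320938}$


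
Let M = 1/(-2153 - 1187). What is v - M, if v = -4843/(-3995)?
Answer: 3235923/2668660 ≈ 1.2126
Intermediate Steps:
M = -1/3340 (M = 1/(-3340) = -1/3340 ≈ -0.00029940)
v = 4843/3995 (v = -4843*(-1/3995) = 4843/3995 ≈ 1.2123)
v - M = 4843/3995 - 1*(-1/3340) = 4843/3995 + 1/3340 = 3235923/2668660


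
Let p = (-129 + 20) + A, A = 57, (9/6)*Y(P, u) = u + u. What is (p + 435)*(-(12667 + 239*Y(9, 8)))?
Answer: -17483567/3 ≈ -5.8279e+6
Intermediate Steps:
Y(P, u) = 4*u/3 (Y(P, u) = 2*(u + u)/3 = 2*(2*u)/3 = 4*u/3)
p = -52 (p = (-129 + 20) + 57 = -109 + 57 = -52)
(p + 435)*(-(12667 + 239*Y(9, 8))) = (-52 + 435)*(-239/(1/((4/3)*8 + 53))) = 383*(-239/(1/(32/3 + 53))) = 383*(-239/(1/(191/3))) = 383*(-239/3/191) = 383*(-239*191/3) = 383*(-45649/3) = -17483567/3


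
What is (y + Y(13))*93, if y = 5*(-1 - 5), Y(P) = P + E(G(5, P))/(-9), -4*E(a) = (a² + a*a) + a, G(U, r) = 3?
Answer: -6107/4 ≈ -1526.8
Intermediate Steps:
E(a) = -a²/2 - a/4 (E(a) = -((a² + a*a) + a)/4 = -((a² + a²) + a)/4 = -(2*a² + a)/4 = -(a + 2*a²)/4 = -a²/2 - a/4)
Y(P) = 7/12 + P (Y(P) = P - ¼*3*(1 + 2*3)/(-9) = P - ¼*3*(1 + 6)*(-⅑) = P - ¼*3*7*(-⅑) = P - 21/4*(-⅑) = P + 7/12 = 7/12 + P)
y = -30 (y = 5*(-6) = -30)
(y + Y(13))*93 = (-30 + (7/12 + 13))*93 = (-30 + 163/12)*93 = -197/12*93 = -6107/4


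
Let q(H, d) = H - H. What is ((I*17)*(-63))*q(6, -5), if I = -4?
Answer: 0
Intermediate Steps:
q(H, d) = 0
((I*17)*(-63))*q(6, -5) = (-4*17*(-63))*0 = -68*(-63)*0 = 4284*0 = 0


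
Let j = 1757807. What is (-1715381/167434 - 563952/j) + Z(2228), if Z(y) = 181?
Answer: 50161581491443/294316657238 ≈ 170.43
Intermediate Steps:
(-1715381/167434 - 563952/j) + Z(2228) = (-1715381/167434 - 563952/1757807) + 181 = -3109733468635/294316657238 + 181 = 50161581491443/294316657238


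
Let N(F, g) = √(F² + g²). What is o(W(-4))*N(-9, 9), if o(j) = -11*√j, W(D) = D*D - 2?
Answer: -198*√7 ≈ -523.86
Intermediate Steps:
W(D) = -2 + D² (W(D) = D² - 2 = -2 + D²)
o(W(-4))*N(-9, 9) = (-11*√(-2 + (-4)²))*√((-9)² + 9²) = (-11*√(-2 + 16))*√(81 + 81) = (-11*√14)*√162 = (-11*√14)*(9*√2) = -198*√7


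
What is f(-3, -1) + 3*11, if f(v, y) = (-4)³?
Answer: -31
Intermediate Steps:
f(v, y) = -64
f(-3, -1) + 3*11 = -64 + 3*11 = -64 + 33 = -31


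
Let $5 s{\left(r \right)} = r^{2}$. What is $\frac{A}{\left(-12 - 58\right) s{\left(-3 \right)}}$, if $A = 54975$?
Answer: $- \frac{18325}{42} \approx -436.31$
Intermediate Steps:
$s{\left(r \right)} = \frac{r^{2}}{5}$
$\frac{A}{\left(-12 - 58\right) s{\left(-3 \right)}} = \frac{54975}{\left(-12 - 58\right) \frac{\left(-3\right)^{2}}{5}} = \frac{54975}{\left(-70\right) \frac{1}{5} \cdot 9} = \frac{54975}{\left(-70\right) \frac{9}{5}} = \frac{54975}{-126} = 54975 \left(- \frac{1}{126}\right) = - \frac{18325}{42}$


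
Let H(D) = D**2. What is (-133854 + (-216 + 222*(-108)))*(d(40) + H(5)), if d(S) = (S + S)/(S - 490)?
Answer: -58845794/15 ≈ -3.9231e+6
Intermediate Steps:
d(S) = 2*S/(-490 + S) (d(S) = (2*S)/(-490 + S) = 2*S/(-490 + S))
(-133854 + (-216 + 222*(-108)))*(d(40) + H(5)) = (-133854 + (-216 + 222*(-108)))*(2*40/(-490 + 40) + 5**2) = (-133854 + (-216 - 23976))*(2*40/(-450) + 25) = (-133854 - 24192)*(2*40*(-1/450) + 25) = -158046*(-8/45 + 25) = -158046*1117/45 = -58845794/15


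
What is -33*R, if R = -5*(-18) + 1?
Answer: -3003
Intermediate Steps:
R = 91 (R = 90 + 1 = 91)
-33*R = -33*91 = -3003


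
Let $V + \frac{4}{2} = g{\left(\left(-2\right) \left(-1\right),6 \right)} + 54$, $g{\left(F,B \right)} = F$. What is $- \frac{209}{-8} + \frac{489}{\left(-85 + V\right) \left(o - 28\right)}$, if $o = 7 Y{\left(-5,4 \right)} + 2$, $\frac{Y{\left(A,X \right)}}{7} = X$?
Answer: $\frac{548759}{21080} \approx 26.032$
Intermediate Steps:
$Y{\left(A,X \right)} = 7 X$
$V = 54$ ($V = -2 + \left(\left(-2\right) \left(-1\right) + 54\right) = -2 + \left(2 + 54\right) = -2 + 56 = 54$)
$o = 198$ ($o = 7 \cdot 7 \cdot 4 + 2 = 7 \cdot 28 + 2 = 196 + 2 = 198$)
$- \frac{209}{-8} + \frac{489}{\left(-85 + V\right) \left(o - 28\right)} = - \frac{209}{-8} + \frac{489}{\left(-85 + 54\right) \left(198 - 28\right)} = \left(-209\right) \left(- \frac{1}{8}\right) + \frac{489}{\left(-31\right) 170} = \frac{209}{8} + \frac{489}{-5270} = \frac{209}{8} + 489 \left(- \frac{1}{5270}\right) = \frac{209}{8} - \frac{489}{5270} = \frac{548759}{21080}$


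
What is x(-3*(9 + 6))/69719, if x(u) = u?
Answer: -45/69719 ≈ -0.00064545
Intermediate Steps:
x(-3*(9 + 6))/69719 = -3*(9 + 6)/69719 = -3*15*(1/69719) = -45*1/69719 = -45/69719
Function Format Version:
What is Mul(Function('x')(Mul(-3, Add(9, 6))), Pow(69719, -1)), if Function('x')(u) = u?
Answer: Rational(-45, 69719) ≈ -0.00064545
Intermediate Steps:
Mul(Function('x')(Mul(-3, Add(9, 6))), Pow(69719, -1)) = Mul(Mul(-3, Add(9, 6)), Pow(69719, -1)) = Mul(Mul(-3, 15), Rational(1, 69719)) = Mul(-45, Rational(1, 69719)) = Rational(-45, 69719)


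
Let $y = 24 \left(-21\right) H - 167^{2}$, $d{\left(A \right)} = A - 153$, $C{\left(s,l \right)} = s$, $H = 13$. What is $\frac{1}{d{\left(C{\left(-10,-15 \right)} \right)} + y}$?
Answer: $- \frac{1}{34604} \approx -2.8898 \cdot 10^{-5}$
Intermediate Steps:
$d{\left(A \right)} = -153 + A$ ($d{\left(A \right)} = A - 153 = -153 + A$)
$y = -34441$ ($y = 24 \left(-21\right) 13 - 167^{2} = \left(-504\right) 13 - 27889 = -6552 - 27889 = -34441$)
$\frac{1}{d{\left(C{\left(-10,-15 \right)} \right)} + y} = \frac{1}{\left(-153 - 10\right) - 34441} = \frac{1}{-163 - 34441} = \frac{1}{-34604} = - \frac{1}{34604}$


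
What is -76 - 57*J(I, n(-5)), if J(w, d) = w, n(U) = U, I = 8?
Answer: -532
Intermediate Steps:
-76 - 57*J(I, n(-5)) = -76 - 57*8 = -76 - 456 = -532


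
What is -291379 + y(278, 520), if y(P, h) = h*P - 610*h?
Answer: -464019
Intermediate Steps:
y(P, h) = -610*h + P*h (y(P, h) = P*h - 610*h = -610*h + P*h)
-291379 + y(278, 520) = -291379 + 520*(-610 + 278) = -291379 + 520*(-332) = -291379 - 172640 = -464019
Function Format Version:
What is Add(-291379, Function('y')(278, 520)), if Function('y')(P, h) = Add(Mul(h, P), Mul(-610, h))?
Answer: -464019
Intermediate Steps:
Function('y')(P, h) = Add(Mul(-610, h), Mul(P, h)) (Function('y')(P, h) = Add(Mul(P, h), Mul(-610, h)) = Add(Mul(-610, h), Mul(P, h)))
Add(-291379, Function('y')(278, 520)) = Add(-291379, Mul(520, Add(-610, 278))) = Add(-291379, Mul(520, -332)) = Add(-291379, -172640) = -464019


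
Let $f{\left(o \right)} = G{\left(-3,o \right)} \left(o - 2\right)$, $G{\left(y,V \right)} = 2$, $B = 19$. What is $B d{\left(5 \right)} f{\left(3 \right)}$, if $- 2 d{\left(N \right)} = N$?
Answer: $-95$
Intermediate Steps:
$d{\left(N \right)} = - \frac{N}{2}$
$f{\left(o \right)} = -4 + 2 o$ ($f{\left(o \right)} = 2 \left(o - 2\right) = 2 \left(-2 + o\right) = -4 + 2 o$)
$B d{\left(5 \right)} f{\left(3 \right)} = 19 \left(\left(- \frac{1}{2}\right) 5\right) \left(-4 + 2 \cdot 3\right) = 19 \left(- \frac{5}{2}\right) \left(-4 + 6\right) = \left(- \frac{95}{2}\right) 2 = -95$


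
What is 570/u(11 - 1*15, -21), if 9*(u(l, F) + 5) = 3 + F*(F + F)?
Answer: 171/28 ≈ 6.1071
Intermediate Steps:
u(l, F) = -14/3 + 2*F²/9 (u(l, F) = -5 + (3 + F*(F + F))/9 = -5 + (3 + F*(2*F))/9 = -5 + (3 + 2*F²)/9 = -5 + (⅓ + 2*F²/9) = -14/3 + 2*F²/9)
570/u(11 - 1*15, -21) = 570/(-14/3 + (2/9)*(-21)²) = 570/(-14/3 + (2/9)*441) = 570/(-14/3 + 98) = 570/(280/3) = 570*(3/280) = 171/28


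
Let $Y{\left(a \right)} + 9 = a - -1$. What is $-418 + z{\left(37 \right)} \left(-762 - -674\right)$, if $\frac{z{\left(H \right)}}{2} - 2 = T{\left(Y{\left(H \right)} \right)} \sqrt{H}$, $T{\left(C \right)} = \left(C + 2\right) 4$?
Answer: $-770 - 21824 \sqrt{37} \approx -1.3352 \cdot 10^{5}$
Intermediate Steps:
$Y{\left(a \right)} = -8 + a$ ($Y{\left(a \right)} = -9 + \left(a - -1\right) = -9 + \left(a + 1\right) = -9 + \left(1 + a\right) = -8 + a$)
$T{\left(C \right)} = 8 + 4 C$ ($T{\left(C \right)} = \left(2 + C\right) 4 = 8 + 4 C$)
$z{\left(H \right)} = 4 + 2 \sqrt{H} \left(-24 + 4 H\right)$ ($z{\left(H \right)} = 4 + 2 \left(8 + 4 \left(-8 + H\right)\right) \sqrt{H} = 4 + 2 \left(8 + \left(-32 + 4 H\right)\right) \sqrt{H} = 4 + 2 \left(-24 + 4 H\right) \sqrt{H} = 4 + 2 \sqrt{H} \left(-24 + 4 H\right)$)
$-418 + z{\left(37 \right)} \left(-762 - -674\right) = -418 + \left(4 + 8 \sqrt{37} \left(-6 + 37\right)\right) \left(-762 - -674\right) = -418 + \left(4 + 8 \sqrt{37} \cdot 31\right) \left(-762 + 674\right) = -418 + \left(4 + 248 \sqrt{37}\right) \left(-88\right) = -418 - \left(352 + 21824 \sqrt{37}\right) = -770 - 21824 \sqrt{37}$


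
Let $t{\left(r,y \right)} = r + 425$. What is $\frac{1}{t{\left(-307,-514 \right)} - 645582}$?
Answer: $- \frac{1}{645464} \approx -1.5493 \cdot 10^{-6}$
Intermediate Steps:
$t{\left(r,y \right)} = 425 + r$
$\frac{1}{t{\left(-307,-514 \right)} - 645582} = \frac{1}{\left(425 - 307\right) - 645582} = \frac{1}{118 - 645582} = \frac{1}{-645464} = - \frac{1}{645464}$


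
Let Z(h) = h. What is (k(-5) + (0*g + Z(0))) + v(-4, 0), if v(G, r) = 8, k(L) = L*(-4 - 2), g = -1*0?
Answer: 38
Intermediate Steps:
g = 0
k(L) = -6*L (k(L) = L*(-6) = -6*L)
(k(-5) + (0*g + Z(0))) + v(-4, 0) = (-6*(-5) + (0*0 + 0)) + 8 = (30 + (0 + 0)) + 8 = (30 + 0) + 8 = 30 + 8 = 38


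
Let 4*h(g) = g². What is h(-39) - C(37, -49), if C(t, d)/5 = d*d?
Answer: -46499/4 ≈ -11625.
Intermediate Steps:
h(g) = g²/4
C(t, d) = 5*d² (C(t, d) = 5*(d*d) = 5*d²)
h(-39) - C(37, -49) = (¼)*(-39)² - 5*(-49)² = (¼)*1521 - 5*2401 = 1521/4 - 1*12005 = 1521/4 - 12005 = -46499/4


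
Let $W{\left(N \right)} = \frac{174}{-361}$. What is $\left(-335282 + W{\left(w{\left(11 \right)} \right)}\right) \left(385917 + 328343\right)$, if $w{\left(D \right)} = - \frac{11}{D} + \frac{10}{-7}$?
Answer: $- \frac{86451870477760}{361} \approx -2.3948 \cdot 10^{11}$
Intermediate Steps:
$w{\left(D \right)} = - \frac{10}{7} - \frac{11}{D}$ ($w{\left(D \right)} = - \frac{11}{D} + 10 \left(- \frac{1}{7}\right) = - \frac{11}{D} - \frac{10}{7} = - \frac{10}{7} - \frac{11}{D}$)
$W{\left(N \right)} = - \frac{174}{361}$ ($W{\left(N \right)} = 174 \left(- \frac{1}{361}\right) = - \frac{174}{361}$)
$\left(-335282 + W{\left(w{\left(11 \right)} \right)}\right) \left(385917 + 328343\right) = \left(-335282 - \frac{174}{361}\right) \left(385917 + 328343\right) = \left(- \frac{121036976}{361}\right) 714260 = - \frac{86451870477760}{361}$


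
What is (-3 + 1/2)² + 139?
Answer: 581/4 ≈ 145.25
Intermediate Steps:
(-3 + 1/2)² + 139 = (-3 + ½)² + 139 = (-5/2)² + 139 = 25/4 + 139 = 581/4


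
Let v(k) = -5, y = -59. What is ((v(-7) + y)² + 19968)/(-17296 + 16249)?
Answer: -24064/1047 ≈ -22.984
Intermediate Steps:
((v(-7) + y)² + 19968)/(-17296 + 16249) = ((-5 - 59)² + 19968)/(-17296 + 16249) = ((-64)² + 19968)/(-1047) = (4096 + 19968)*(-1/1047) = 24064*(-1/1047) = -24064/1047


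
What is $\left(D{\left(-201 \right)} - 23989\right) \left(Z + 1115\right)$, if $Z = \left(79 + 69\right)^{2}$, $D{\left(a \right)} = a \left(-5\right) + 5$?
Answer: $-528953601$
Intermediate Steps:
$D{\left(a \right)} = 5 - 5 a$ ($D{\left(a \right)} = - 5 a + 5 = 5 - 5 a$)
$Z = 21904$ ($Z = 148^{2} = 21904$)
$\left(D{\left(-201 \right)} - 23989\right) \left(Z + 1115\right) = \left(\left(5 - -1005\right) - 23989\right) \left(21904 + 1115\right) = \left(\left(5 + 1005\right) - 23989\right) 23019 = \left(1010 - 23989\right) 23019 = \left(-22979\right) 23019 = -528953601$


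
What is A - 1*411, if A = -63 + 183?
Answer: -291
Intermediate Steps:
A = 120
A - 1*411 = 120 - 1*411 = 120 - 411 = -291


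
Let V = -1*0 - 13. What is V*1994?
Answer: -25922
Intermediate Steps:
V = -13 (V = 0 - 13 = -13)
V*1994 = -13*1994 = -25922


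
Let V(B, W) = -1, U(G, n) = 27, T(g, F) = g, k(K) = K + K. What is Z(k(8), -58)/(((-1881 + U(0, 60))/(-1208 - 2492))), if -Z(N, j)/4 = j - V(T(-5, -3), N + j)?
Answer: 140600/309 ≈ 455.02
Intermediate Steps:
k(K) = 2*K
Z(N, j) = -4 - 4*j (Z(N, j) = -4*(j - 1*(-1)) = -4*(j + 1) = -4*(1 + j) = -4 - 4*j)
Z(k(8), -58)/(((-1881 + U(0, 60))/(-1208 - 2492))) = (-4 - 4*(-58))/(((-1881 + 27)/(-1208 - 2492))) = (-4 + 232)/((-1854/(-3700))) = 228/((-1854*(-1/3700))) = 228/(927/1850) = 228*(1850/927) = 140600/309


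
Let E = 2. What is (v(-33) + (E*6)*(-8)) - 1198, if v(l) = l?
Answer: -1327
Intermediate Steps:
(v(-33) + (E*6)*(-8)) - 1198 = (-33 + (2*6)*(-8)) - 1198 = (-33 + 12*(-8)) - 1198 = (-33 - 96) - 1198 = -129 - 1198 = -1327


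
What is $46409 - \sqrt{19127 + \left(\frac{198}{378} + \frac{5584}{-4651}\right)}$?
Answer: $46409 - \frac{\sqrt{182457936511494}}{97671} \approx 46271.0$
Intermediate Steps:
$46409 - \sqrt{19127 + \left(\frac{198}{378} + \frac{5584}{-4651}\right)} = 46409 - \sqrt{19127 + \left(198 \cdot \frac{1}{378} + 5584 \left(- \frac{1}{4651}\right)\right)} = 46409 - \sqrt{19127 + \left(\frac{11}{21} - \frac{5584}{4651}\right)} = 46409 - \sqrt{19127 - \frac{66103}{97671}} = 46409 - \sqrt{\frac{1868087114}{97671}} = 46409 - \frac{\sqrt{182457936511494}}{97671}$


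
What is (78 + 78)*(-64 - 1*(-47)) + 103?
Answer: -2549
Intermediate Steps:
(78 + 78)*(-64 - 1*(-47)) + 103 = 156*(-64 + 47) + 103 = 156*(-17) + 103 = -2652 + 103 = -2549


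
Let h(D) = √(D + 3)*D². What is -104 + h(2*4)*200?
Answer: -104 + 12800*√11 ≈ 42349.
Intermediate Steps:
h(D) = D²*√(3 + D) (h(D) = √(3 + D)*D² = D²*√(3 + D))
-104 + h(2*4)*200 = -104 + ((2*4)²*√(3 + 2*4))*200 = -104 + (8²*√(3 + 8))*200 = -104 + (64*√11)*200 = -104 + 12800*√11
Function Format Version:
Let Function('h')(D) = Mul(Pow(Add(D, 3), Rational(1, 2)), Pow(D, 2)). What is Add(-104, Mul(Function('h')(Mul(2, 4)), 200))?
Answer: Add(-104, Mul(12800, Pow(11, Rational(1, 2)))) ≈ 42349.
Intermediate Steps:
Function('h')(D) = Mul(Pow(D, 2), Pow(Add(3, D), Rational(1, 2))) (Function('h')(D) = Mul(Pow(Add(3, D), Rational(1, 2)), Pow(D, 2)) = Mul(Pow(D, 2), Pow(Add(3, D), Rational(1, 2))))
Add(-104, Mul(Function('h')(Mul(2, 4)), 200)) = Add(-104, Mul(Mul(Pow(Mul(2, 4), 2), Pow(Add(3, Mul(2, 4)), Rational(1, 2))), 200)) = Add(-104, Mul(Mul(Pow(8, 2), Pow(Add(3, 8), Rational(1, 2))), 200)) = Add(-104, Mul(Mul(64, Pow(11, Rational(1, 2))), 200)) = Add(-104, Mul(12800, Pow(11, Rational(1, 2))))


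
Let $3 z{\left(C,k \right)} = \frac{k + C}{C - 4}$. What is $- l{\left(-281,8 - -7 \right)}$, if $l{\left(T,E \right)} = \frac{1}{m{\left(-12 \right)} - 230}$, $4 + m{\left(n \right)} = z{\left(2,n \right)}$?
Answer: $\frac{3}{697} \approx 0.0043042$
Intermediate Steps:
$z{\left(C,k \right)} = \frac{C + k}{3 \left(-4 + C\right)}$ ($z{\left(C,k \right)} = \frac{\left(k + C\right) \frac{1}{C - 4}}{3} = \frac{\left(C + k\right) \frac{1}{-4 + C}}{3} = \frac{\frac{1}{-4 + C} \left(C + k\right)}{3} = \frac{C + k}{3 \left(-4 + C\right)}$)
$m{\left(n \right)} = - \frac{13}{3} - \frac{n}{6}$ ($m{\left(n \right)} = -4 + \frac{2 + n}{3 \left(-4 + 2\right)} = -4 + \frac{2 + n}{3 \left(-2\right)} = -4 + \frac{1}{3} \left(- \frac{1}{2}\right) \left(2 + n\right) = -4 - \left(\frac{1}{3} + \frac{n}{6}\right) = - \frac{13}{3} - \frac{n}{6}$)
$l{\left(T,E \right)} = - \frac{3}{697}$ ($l{\left(T,E \right)} = \frac{1}{\left(- \frac{13}{3} - -2\right) - 230} = \frac{1}{\left(- \frac{13}{3} + 2\right) - 230} = \frac{1}{- \frac{7}{3} - 230} = \frac{1}{- \frac{697}{3}} = - \frac{3}{697}$)
$- l{\left(-281,8 - -7 \right)} = \left(-1\right) \left(- \frac{3}{697}\right) = \frac{3}{697}$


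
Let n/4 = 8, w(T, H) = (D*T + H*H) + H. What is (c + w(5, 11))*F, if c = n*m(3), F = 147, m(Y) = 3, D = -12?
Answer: 24696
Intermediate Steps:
w(T, H) = H + H² - 12*T (w(T, H) = (-12*T + H*H) + H = (-12*T + H²) + H = (H² - 12*T) + H = H + H² - 12*T)
n = 32 (n = 4*8 = 32)
c = 96 (c = 32*3 = 96)
(c + w(5, 11))*F = (96 + (11 + 11² - 12*5))*147 = (96 + (11 + 121 - 60))*147 = (96 + 72)*147 = 168*147 = 24696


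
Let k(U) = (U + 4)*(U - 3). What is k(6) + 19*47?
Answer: 923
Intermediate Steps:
k(U) = (-3 + U)*(4 + U) (k(U) = (4 + U)*(-3 + U) = (-3 + U)*(4 + U))
k(6) + 19*47 = (-12 + 6 + 6**2) + 19*47 = (-12 + 6 + 36) + 893 = 30 + 893 = 923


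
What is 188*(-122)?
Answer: -22936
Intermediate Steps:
188*(-122) = -22936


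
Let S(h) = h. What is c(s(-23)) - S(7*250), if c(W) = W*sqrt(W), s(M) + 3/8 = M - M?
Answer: -1750 - 3*I*sqrt(6)/32 ≈ -1750.0 - 0.22964*I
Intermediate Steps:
s(M) = -3/8 (s(M) = -3/8 + (M - M) = -3/8 + 0 = -3/8)
c(W) = W**(3/2)
c(s(-23)) - S(7*250) = (-3/8)**(3/2) - 7*250 = -3*I*sqrt(6)/32 - 1*1750 = -3*I*sqrt(6)/32 - 1750 = -1750 - 3*I*sqrt(6)/32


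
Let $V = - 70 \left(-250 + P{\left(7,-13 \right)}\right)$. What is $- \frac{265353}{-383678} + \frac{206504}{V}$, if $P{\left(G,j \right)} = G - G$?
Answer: $\frac{20968679803}{1678591250} \approx 12.492$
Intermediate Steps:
$P{\left(G,j \right)} = 0$
$V = 17500$ ($V = - 70 \left(-250 + 0\right) = \left(-70\right) \left(-250\right) = 17500$)
$- \frac{265353}{-383678} + \frac{206504}{V} = - \frac{265353}{-383678} + \frac{206504}{17500} = \left(-265353\right) \left(- \frac{1}{383678}\right) + 206504 \cdot \frac{1}{17500} = \frac{265353}{383678} + \frac{51626}{4375} = \frac{20968679803}{1678591250}$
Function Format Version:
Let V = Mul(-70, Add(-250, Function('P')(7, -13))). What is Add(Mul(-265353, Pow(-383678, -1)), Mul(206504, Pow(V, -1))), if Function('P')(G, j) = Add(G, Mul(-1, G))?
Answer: Rational(20968679803, 1678591250) ≈ 12.492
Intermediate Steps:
Function('P')(G, j) = 0
V = 17500 (V = Mul(-70, Add(-250, 0)) = Mul(-70, -250) = 17500)
Add(Mul(-265353, Pow(-383678, -1)), Mul(206504, Pow(V, -1))) = Add(Mul(-265353, Pow(-383678, -1)), Mul(206504, Pow(17500, -1))) = Add(Mul(-265353, Rational(-1, 383678)), Mul(206504, Rational(1, 17500))) = Add(Rational(265353, 383678), Rational(51626, 4375)) = Rational(20968679803, 1678591250)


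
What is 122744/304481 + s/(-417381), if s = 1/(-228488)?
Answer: 11705671804666913/29037302488627368 ≈ 0.40313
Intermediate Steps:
s = -1/228488 ≈ -4.3766e-6
122744/304481 + s/(-417381) = 122744/304481 - 1/228488/(-417381) = 122744*(1/304481) - 1/228488*(-1/417381) = 122744/304481 + 1/95366549928 = 11705671804666913/29037302488627368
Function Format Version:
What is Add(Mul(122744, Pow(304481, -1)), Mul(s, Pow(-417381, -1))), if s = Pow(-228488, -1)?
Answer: Rational(11705671804666913, 29037302488627368) ≈ 0.40313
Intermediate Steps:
s = Rational(-1, 228488) ≈ -4.3766e-6
Add(Mul(122744, Pow(304481, -1)), Mul(s, Pow(-417381, -1))) = Add(Mul(122744, Pow(304481, -1)), Mul(Rational(-1, 228488), Pow(-417381, -1))) = Add(Mul(122744, Rational(1, 304481)), Mul(Rational(-1, 228488), Rational(-1, 417381))) = Add(Rational(122744, 304481), Rational(1, 95366549928)) = Rational(11705671804666913, 29037302488627368)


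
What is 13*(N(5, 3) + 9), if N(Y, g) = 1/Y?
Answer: 598/5 ≈ 119.60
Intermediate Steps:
13*(N(5, 3) + 9) = 13*(1/5 + 9) = 13*(⅕ + 9) = 13*(46/5) = 598/5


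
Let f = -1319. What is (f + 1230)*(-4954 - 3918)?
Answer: 789608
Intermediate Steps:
(f + 1230)*(-4954 - 3918) = (-1319 + 1230)*(-4954 - 3918) = -89*(-8872) = 789608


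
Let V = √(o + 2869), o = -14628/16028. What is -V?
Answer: -√46050150982/4007 ≈ -53.555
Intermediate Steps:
o = -3657/4007 (o = -14628*1/16028 = -3657/4007 ≈ -0.91265)
V = √46050150982/4007 (V = √(-3657/4007 + 2869) = √(11492426/4007) = √46050150982/4007 ≈ 53.555)
-V = -√46050150982/4007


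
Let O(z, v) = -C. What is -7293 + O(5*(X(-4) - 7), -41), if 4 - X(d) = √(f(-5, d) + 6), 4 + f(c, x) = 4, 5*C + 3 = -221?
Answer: -36241/5 ≈ -7248.2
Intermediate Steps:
C = -224/5 (C = -⅗ + (⅕)*(-221) = -⅗ - 221/5 = -224/5 ≈ -44.800)
f(c, x) = 0 (f(c, x) = -4 + 4 = 0)
X(d) = 4 - √6 (X(d) = 4 - √(0 + 6) = 4 - √6)
O(z, v) = 224/5 (O(z, v) = -1*(-224/5) = 224/5)
-7293 + O(5*(X(-4) - 7), -41) = -7293 + 224/5 = -36241/5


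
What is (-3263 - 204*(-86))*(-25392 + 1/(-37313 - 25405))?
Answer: -22742998861417/62718 ≈ -3.6262e+8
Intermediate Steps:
(-3263 - 204*(-86))*(-25392 + 1/(-37313 - 25405)) = (-3263 + 17544)*(-25392 + 1/(-62718)) = 14281*(-25392 - 1/62718) = 14281*(-1592535457/62718) = -22742998861417/62718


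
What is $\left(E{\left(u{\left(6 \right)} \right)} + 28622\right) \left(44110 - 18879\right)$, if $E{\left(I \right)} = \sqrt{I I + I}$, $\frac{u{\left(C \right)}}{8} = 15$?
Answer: $722161682 + 555082 \sqrt{30} \approx 7.252 \cdot 10^{8}$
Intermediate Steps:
$u{\left(C \right)} = 120$ ($u{\left(C \right)} = 8 \cdot 15 = 120$)
$E{\left(I \right)} = \sqrt{I + I^{2}}$ ($E{\left(I \right)} = \sqrt{I^{2} + I} = \sqrt{I + I^{2}}$)
$\left(E{\left(u{\left(6 \right)} \right)} + 28622\right) \left(44110 - 18879\right) = \left(\sqrt{120 \left(1 + 120\right)} + 28622\right) \left(44110 - 18879\right) = \left(\sqrt{120 \cdot 121} + 28622\right) 25231 = \left(\sqrt{14520} + 28622\right) 25231 = \left(22 \sqrt{30} + 28622\right) 25231 = \left(28622 + 22 \sqrt{30}\right) 25231 = 722161682 + 555082 \sqrt{30}$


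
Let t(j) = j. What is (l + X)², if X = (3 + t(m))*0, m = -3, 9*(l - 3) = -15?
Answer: 16/9 ≈ 1.7778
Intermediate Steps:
l = 4/3 (l = 3 + (⅑)*(-15) = 3 - 5/3 = 4/3 ≈ 1.3333)
X = 0 (X = (3 - 3)*0 = 0*0 = 0)
(l + X)² = (4/3 + 0)² = (4/3)² = 16/9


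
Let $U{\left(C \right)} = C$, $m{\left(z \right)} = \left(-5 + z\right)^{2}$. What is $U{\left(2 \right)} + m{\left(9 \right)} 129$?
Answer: $2066$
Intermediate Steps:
$U{\left(2 \right)} + m{\left(9 \right)} 129 = 2 + \left(-5 + 9\right)^{2} \cdot 129 = 2 + 4^{2} \cdot 129 = 2 + 16 \cdot 129 = 2 + 2064 = 2066$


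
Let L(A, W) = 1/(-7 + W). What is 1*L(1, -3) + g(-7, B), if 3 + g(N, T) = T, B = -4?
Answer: -71/10 ≈ -7.1000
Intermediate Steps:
g(N, T) = -3 + T
1*L(1, -3) + g(-7, B) = 1/(-7 - 3) + (-3 - 4) = 1/(-10) - 7 = 1*(-⅒) - 7 = -⅒ - 7 = -71/10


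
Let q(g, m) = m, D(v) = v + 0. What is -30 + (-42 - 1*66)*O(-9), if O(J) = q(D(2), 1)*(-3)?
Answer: 294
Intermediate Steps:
D(v) = v
O(J) = -3 (O(J) = 1*(-3) = -3)
-30 + (-42 - 1*66)*O(-9) = -30 + (-42 - 1*66)*(-3) = -30 + (-42 - 66)*(-3) = -30 - 108*(-3) = -30 + 324 = 294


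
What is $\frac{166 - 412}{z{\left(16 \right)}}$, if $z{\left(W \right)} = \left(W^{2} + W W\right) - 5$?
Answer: $- \frac{82}{169} \approx -0.48521$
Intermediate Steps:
$z{\left(W \right)} = -5 + 2 W^{2}$ ($z{\left(W \right)} = \left(W^{2} + W^{2}\right) - 5 = 2 W^{2} - 5 = -5 + 2 W^{2}$)
$\frac{166 - 412}{z{\left(16 \right)}} = \frac{166 - 412}{-5 + 2 \cdot 16^{2}} = \frac{166 - 412}{-5 + 2 \cdot 256} = - \frac{246}{-5 + 512} = - \frac{246}{507} = \left(-246\right) \frac{1}{507} = - \frac{82}{169}$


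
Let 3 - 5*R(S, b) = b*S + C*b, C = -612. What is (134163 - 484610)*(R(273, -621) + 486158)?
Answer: -778088362478/5 ≈ -1.5562e+11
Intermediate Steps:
R(S, b) = ⅗ + 612*b/5 - S*b/5 (R(S, b) = ⅗ - (b*S - 612*b)/5 = ⅗ - (S*b - 612*b)/5 = ⅗ - (-612*b + S*b)/5 = ⅗ + (612*b/5 - S*b/5) = ⅗ + 612*b/5 - S*b/5)
(134163 - 484610)*(R(273, -621) + 486158) = (134163 - 484610)*((⅗ + (612/5)*(-621) - ⅕*273*(-621)) + 486158) = -350447*((⅗ - 380052/5 + 169533/5) + 486158) = -350447*(-210516/5 + 486158) = -350447*2220274/5 = -778088362478/5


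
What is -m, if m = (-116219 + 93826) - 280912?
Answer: 303305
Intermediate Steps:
m = -303305 (m = -22393 - 280912 = -303305)
-m = -1*(-303305) = 303305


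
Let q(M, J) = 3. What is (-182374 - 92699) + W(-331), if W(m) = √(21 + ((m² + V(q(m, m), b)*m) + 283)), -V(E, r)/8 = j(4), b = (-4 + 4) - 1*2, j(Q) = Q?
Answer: -275073 + √120457 ≈ -2.7473e+5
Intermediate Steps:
b = -2 (b = 0 - 2 = -2)
V(E, r) = -32 (V(E, r) = -8*4 = -32)
W(m) = √(304 + m² - 32*m) (W(m) = √(21 + ((m² - 32*m) + 283)) = √(21 + (283 + m² - 32*m)) = √(304 + m² - 32*m))
(-182374 - 92699) + W(-331) = (-182374 - 92699) + √(304 + (-331)² - 32*(-331)) = -275073 + √(304 + 109561 + 10592) = -275073 + √120457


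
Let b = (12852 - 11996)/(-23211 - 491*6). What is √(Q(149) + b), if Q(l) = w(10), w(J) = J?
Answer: √6819496098/26157 ≈ 3.1571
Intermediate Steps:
Q(l) = 10
b = -856/26157 (b = 856/(-23211 - 2946) = 856/(-26157) = 856*(-1/26157) = -856/26157 ≈ -0.032725)
√(Q(149) + b) = √(10 - 856/26157) = √(260714/26157) = √6819496098/26157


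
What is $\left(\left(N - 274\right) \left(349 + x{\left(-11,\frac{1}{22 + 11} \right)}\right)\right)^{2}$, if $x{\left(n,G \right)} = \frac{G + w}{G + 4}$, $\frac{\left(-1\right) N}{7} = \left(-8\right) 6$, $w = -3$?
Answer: $\frac{168308344516}{361} \approx 4.6623 \cdot 10^{8}$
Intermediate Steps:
$N = 336$ ($N = - 7 \left(\left(-8\right) 6\right) = \left(-7\right) \left(-48\right) = 336$)
$x{\left(n,G \right)} = \frac{-3 + G}{4 + G}$ ($x{\left(n,G \right)} = \frac{G - 3}{G + 4} = \frac{-3 + G}{4 + G}$)
$\left(\left(N - 274\right) \left(349 + x{\left(-11,\frac{1}{22 + 11} \right)}\right)\right)^{2} = \left(\left(336 - 274\right) \left(349 + \frac{-3 + \frac{1}{22 + 11}}{4 + \frac{1}{22 + 11}}\right)\right)^{2} = \left(62 \left(349 + \frac{-3 + \frac{1}{33}}{4 + \frac{1}{33}}\right)\right)^{2} = \left(62 \left(349 + \frac{1}{\frac{133}{33}} \left(- \frac{98}{33}\right)\right)\right)^{2} = \left(62 \left(349 + \frac{33}{133} \left(- \frac{98}{33}\right)\right)\right)^{2} = \left(62 \left(349 - \frac{14}{19}\right)\right)^{2} = \left(62 \cdot \frac{6617}{19}\right)^{2} = \left(\frac{410254}{19}\right)^{2} = \frac{168308344516}{361}$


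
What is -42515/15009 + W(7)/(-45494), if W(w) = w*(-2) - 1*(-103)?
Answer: -1935513211/682819446 ≈ -2.8346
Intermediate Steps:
W(w) = 103 - 2*w (W(w) = -2*w + 103 = 103 - 2*w)
-42515/15009 + W(7)/(-45494) = -42515/15009 + (103 - 2*7)/(-45494) = -42515*1/15009 + (103 - 14)*(-1/45494) = -42515/15009 + 89*(-1/45494) = -42515/15009 - 89/45494 = -1935513211/682819446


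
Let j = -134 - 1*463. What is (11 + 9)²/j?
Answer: -400/597 ≈ -0.67002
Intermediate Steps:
j = -597 (j = -134 - 463 = -597)
(11 + 9)²/j = (11 + 9)²/(-597) = 20²*(-1/597) = 400*(-1/597) = -400/597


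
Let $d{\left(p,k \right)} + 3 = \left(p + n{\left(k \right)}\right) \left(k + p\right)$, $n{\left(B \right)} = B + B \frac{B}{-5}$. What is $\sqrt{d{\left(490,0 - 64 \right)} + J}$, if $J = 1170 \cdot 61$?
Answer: $\frac{3 i \sqrt{267045}}{5} \approx 310.06 i$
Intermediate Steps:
$n{\left(B \right)} = B - \frac{B^{2}}{5}$ ($n{\left(B \right)} = B + B B \left(- \frac{1}{5}\right) = B + B \left(- \frac{B}{5}\right) = B - \frac{B^{2}}{5}$)
$d{\left(p,k \right)} = -3 + \left(k + p\right) \left(p + \frac{k \left(5 - k\right)}{5}\right)$ ($d{\left(p,k \right)} = -3 + \left(p + \frac{k \left(5 - k\right)}{5}\right) \left(k + p\right) = -3 + \left(k + p\right) \left(p + \frac{k \left(5 - k\right)}{5}\right)$)
$J = 71370$
$\sqrt{d{\left(490,0 - 64 \right)} + J} = \sqrt{\left(-3 + \left(0 - 64\right)^{2} + 490^{2} - \frac{\left(0 - 64\right)^{3}}{5} + 2 \left(0 - 64\right) 490 - 98 \left(0 - 64\right)^{2}\right) + 71370} = \sqrt{\left(-3 + \left(0 - 64\right)^{2} + 240100 - \frac{\left(0 - 64\right)^{3}}{5} + 2 \left(0 - 64\right) 490 - 98 \left(0 - 64\right)^{2}\right) + 71370} = \sqrt{\left(-3 + \left(-64\right)^{2} + 240100 - \frac{\left(-64\right)^{3}}{5} + 2 \left(-64\right) 490 - 98 \left(-64\right)^{2}\right) + 71370} = \sqrt{\left(-3 + 4096 + 240100 - - \frac{262144}{5} - 62720 - 98 \cdot 4096\right) + 71370} = \sqrt{\left(-3 + 4096 + 240100 + \frac{262144}{5} - 62720 - 401408\right) + 71370} = \sqrt{- \frac{837531}{5} + 71370} = \sqrt{- \frac{480681}{5}} = \frac{3 i \sqrt{267045}}{5}$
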